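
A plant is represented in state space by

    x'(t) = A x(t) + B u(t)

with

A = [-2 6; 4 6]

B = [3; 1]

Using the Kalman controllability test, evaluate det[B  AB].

54

AB = [[0], [18]]
Controllability matrix C = [B  AB] = [[3, 0], [1, 18]]
det(C) = 3·18 - 0·1 = 54 - 0 = 54
Since det(C) ≠ 0, rank(C) = 2 and the system is completely controllable.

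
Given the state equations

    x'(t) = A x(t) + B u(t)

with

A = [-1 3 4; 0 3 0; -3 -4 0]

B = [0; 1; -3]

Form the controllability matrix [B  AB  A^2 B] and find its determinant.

AB = [[-9], [3], [-4]]
A^2B = [[2], [9], [15]]
Controllability matrix C = [B  AB  A^2B] = [[0, -9, 2], [1, 3, 9], [-3, -4, 15]]
Expanding along the first row, det(C) = 0·(3·15 - 9·(-4)) - (-9)·(1·15 - 9·(-3)) + 2·(1·(-4) - 3·(-3)) = 0·81 - (-9)·42 + 2·5 = 388
Since det(C) ≠ 0, rank(C) = 3 and the system is completely controllable.

388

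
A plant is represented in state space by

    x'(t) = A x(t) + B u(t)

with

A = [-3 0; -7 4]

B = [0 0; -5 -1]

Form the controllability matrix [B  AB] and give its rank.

AB = [[0, 0], [-20, -4]]
Controllability matrix C = [B  AB] = [[0, 0, 0, 0], [-5, -1, -20, -4]]
Every column of C is a scalar multiple of column 1 = [0, -5] (multipliers 1, 1/5, 4, 4/5), so the columns span a one-dimensional space.
C ≠ 0, hence rank(C) = 1.
rank(C) = 1 < n = 2, so the pair (A, B) is not completely controllable.

1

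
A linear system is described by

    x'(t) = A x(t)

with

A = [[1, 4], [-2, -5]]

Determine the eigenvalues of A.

det(sI - A) = s^2 - (tr A)s + det A, with tr A = 1 + (-5) = -4 and det A = 1·(-5) - 4·(-2) = -5 - (-8) = 3.
So p(s) = det(sI - A) = s^2 + 4s + 3.
Factor s^2 + 4s + 3: two numbers with sum -4 and product 3 are -1 and -3, so s^2 + 4s + 3 = (s + 1)(s + 3).
Hence p(s) = (s + 1) (s + 3), with roots -3, -1.
All eigenvalues have negative real part, so the system is asymptotically stable.

-3, -1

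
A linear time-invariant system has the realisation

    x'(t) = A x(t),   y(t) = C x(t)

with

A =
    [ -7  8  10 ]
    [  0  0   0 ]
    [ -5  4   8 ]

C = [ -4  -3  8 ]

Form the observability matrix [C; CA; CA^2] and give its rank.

2

CA = [[-12, 0, 24]]
CA^2 = [[-36, 0, 72]]
Observability matrix O = [C; CA; CA^2] = [[-4, -3, 8], [-12, 0, 24], [-36, 0, 72]]
The columns c1, c2, c3 of O are linearly dependent: 2·c1 + c3 = 0 (check each entry), so rank(O) ≤ 2.
The 2×2 minor from rows 1, 2, columns 1, 2 is (-4)·0 - (-3)·(-12) = 0 - 36 = -36 ≠ 0, so rank(O) = 2.
rank(O) = 2 < n = 3, so the pair (A, C) is not completely observable.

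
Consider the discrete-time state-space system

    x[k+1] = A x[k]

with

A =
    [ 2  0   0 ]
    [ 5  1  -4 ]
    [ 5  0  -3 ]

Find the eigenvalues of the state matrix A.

-3, 1, 2

det(zI - A) = z^3 - (tr A)z^2 + (M11 + M22 + M33)z - det A, where Mii is the 2×2 principal minor of A obtained by deleting row i and column i.
tr A = 2 + 1 + (-3) = 0; M11 = 1·(-3) - (-4)·0 = -3 - 0 = -3; M22 = 2·(-3) - 0·5 = -6 - 0 = -6; M33 = 2·1 - 0·5 = 2 - 0 = 2; sum of minors = -7.
det A = 2·(1·(-3) - (-4)·0) - 0·(5·(-3) - (-4)·5) + 0·(5·0 - 1·5) = 2·(-3) - 0·5 + 0·(-5) = -6.
So p(z) = det(zI - A) = z^3 - 7z + 6.
Rational-root test: any integer root divides 6. Testing small divisors, z = 1 works: p(1) = 1 + 0 + (-7) + 6 = 0, so (z - 1) is a factor.
Dividing, p(z) = (z - 1)(z^2 + z - 6).
Factor z^2 + z - 6: two numbers with sum -1 and product -6 are 2 and -3, so z^2 + z - 6 = (z - 2)(z + 3).
Hence p(z) = (z - 2) (z - 1) (z + 3), with roots -3, 1, 2.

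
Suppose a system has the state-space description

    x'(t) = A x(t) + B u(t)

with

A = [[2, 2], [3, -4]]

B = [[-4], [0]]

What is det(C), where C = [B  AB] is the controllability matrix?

AB = [[-8], [-12]]
Controllability matrix C = [B  AB] = [[-4, -8], [0, -12]]
det(C) = (-4)·(-12) - (-8)·0 = 48 - 0 = 48
Since det(C) ≠ 0, rank(C) = 2 and the system is completely controllable.

48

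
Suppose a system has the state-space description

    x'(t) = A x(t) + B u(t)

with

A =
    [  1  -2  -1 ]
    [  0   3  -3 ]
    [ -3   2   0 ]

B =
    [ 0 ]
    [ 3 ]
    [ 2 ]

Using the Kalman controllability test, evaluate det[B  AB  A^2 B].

624

AB = [[-8], [3], [6]]
A^2B = [[-20], [-9], [30]]
Controllability matrix C = [B  AB  A^2B] = [[0, -8, -20], [3, 3, -9], [2, 6, 30]]
Expanding along the first row, det(C) = 0·(3·30 - (-9)·6) - (-8)·(3·30 - (-9)·2) + (-20)·(3·6 - 3·2) = 0·144 - (-8)·108 + (-20)·12 = 624
Since det(C) ≠ 0, rank(C) = 3 and the system is completely controllable.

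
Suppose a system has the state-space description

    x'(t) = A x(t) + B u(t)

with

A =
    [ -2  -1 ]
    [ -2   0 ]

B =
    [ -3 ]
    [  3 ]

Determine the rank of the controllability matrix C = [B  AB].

AB = [[3], [6]]
Controllability matrix C = [B  AB] = [[-3, 3], [3, 6]]
det(C) = (-3)·6 - 3·3 = -18 - 9 = -27 ≠ 0, so rank(C) = 2.
rank(C) = 2 = n, so the pair (A, B) is completely controllable.

2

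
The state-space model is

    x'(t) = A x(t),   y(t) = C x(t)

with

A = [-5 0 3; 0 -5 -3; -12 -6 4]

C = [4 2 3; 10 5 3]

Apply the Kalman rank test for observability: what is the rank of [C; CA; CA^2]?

CA = [[-56, -28, 18], [-86, -43, 27]]
CA^2 = [[64, 32, -12], [106, 53, -21]]
Observability matrix O = [C; CA; CA^2] = [[4, 2, 3], [10, 5, 3], [-56, -28, 18], [-86, -43, 27], [64, 32, -12], [106, 53, -21]]
The columns c1, c2, c3 of O are linearly dependent: -c1 + 2·c2 = 0 (check each entry), so rank(O) ≤ 2.
The 2×2 minor from rows 1, 2, columns 1, 3 is 4·3 - 3·10 = 12 - 30 = -18 ≠ 0, so rank(O) = 2.
rank(O) = 2 < n = 3, so the pair (A, C) is not completely observable.

2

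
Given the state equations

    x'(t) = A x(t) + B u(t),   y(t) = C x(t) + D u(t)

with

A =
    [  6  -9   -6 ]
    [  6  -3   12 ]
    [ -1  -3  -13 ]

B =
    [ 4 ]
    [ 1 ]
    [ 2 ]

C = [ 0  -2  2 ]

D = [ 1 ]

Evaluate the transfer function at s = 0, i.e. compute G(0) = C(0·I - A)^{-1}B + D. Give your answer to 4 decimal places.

G(0) = C(-A)^{-1}B + D = -C A^{-1} B + D.
det A = -18, so A^{-1} = (1/-18)·adj(A) = [[-25/6, 11/2, 7], [-11/3, 14/3, 6], [7/6, -3/2, -2]]
A^{-1} B = [17/6, 2, -5/6]^T
C A^{-1} B = -17/3
G(0) = D - C A^{-1} B = 1 - (-17/3) = 20/3 ≈ 6.6667

6.6667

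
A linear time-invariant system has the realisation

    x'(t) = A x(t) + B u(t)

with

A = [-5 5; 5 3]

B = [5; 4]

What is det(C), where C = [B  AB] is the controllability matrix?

AB = [[-5], [37]]
Controllability matrix C = [B  AB] = [[5, -5], [4, 37]]
det(C) = 5·37 - (-5)·4 = 185 - (-20) = 205
Since det(C) ≠ 0, rank(C) = 2 and the system is completely controllable.

205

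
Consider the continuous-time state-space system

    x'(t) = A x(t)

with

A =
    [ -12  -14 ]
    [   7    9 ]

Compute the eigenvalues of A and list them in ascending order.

det(sI - A) = s^2 - (tr A)s + det A, with tr A = (-12) + 9 = -3 and det A = (-12)·9 - (-14)·7 = -108 - (-98) = -10.
So p(s) = det(sI - A) = s^2 + 3s - 10.
Factor s^2 + 3s - 10: two numbers with sum -3 and product -10 are 2 and -5, so s^2 + 3s - 10 = (s - 2)(s + 5).
Hence p(s) = (s - 2) (s + 5), with roots -5, 2.
At least one eigenvalue has non-negative real part, so the system is not asymptotically stable.

-5, 2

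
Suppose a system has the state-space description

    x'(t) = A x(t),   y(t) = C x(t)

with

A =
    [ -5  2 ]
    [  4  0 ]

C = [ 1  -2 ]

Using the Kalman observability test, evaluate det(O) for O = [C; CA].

CA = [[-13, 2]]
Observability matrix O = [C; CA] = [[1, -2], [-13, 2]]
det(O) = 1·2 - (-2)·(-13) = 2 - 26 = -24
Since det(O) ≠ 0, rank(O) = 2 and the system is completely observable.

-24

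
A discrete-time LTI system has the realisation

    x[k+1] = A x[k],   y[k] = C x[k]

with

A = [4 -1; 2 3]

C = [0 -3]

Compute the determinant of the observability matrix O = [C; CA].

CA = [[-6, -9]]
Observability matrix O = [C; CA] = [[0, -3], [-6, -9]]
det(O) = 0·(-9) - (-3)·(-6) = 0 - 18 = -18
Since det(O) ≠ 0, rank(O) = 2 and the system is completely observable.

-18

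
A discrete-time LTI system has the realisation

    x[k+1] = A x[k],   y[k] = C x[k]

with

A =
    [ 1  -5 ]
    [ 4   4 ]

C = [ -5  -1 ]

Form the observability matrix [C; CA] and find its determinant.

-114

CA = [[-9, 21]]
Observability matrix O = [C; CA] = [[-5, -1], [-9, 21]]
det(O) = (-5)·21 - (-1)·(-9) = -105 - 9 = -114
Since det(O) ≠ 0, rank(O) = 2 and the system is completely observable.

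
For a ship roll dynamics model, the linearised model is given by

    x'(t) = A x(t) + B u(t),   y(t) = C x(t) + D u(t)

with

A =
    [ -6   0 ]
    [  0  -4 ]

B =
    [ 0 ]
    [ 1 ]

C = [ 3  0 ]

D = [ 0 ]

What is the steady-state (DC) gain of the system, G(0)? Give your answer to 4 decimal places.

0.0000

G(0) = C(-A)^{-1}B + D = -C A^{-1} B + D.
det A = 24, so A^{-1} = (1/24)·adj(A) = [[-1/6, 0], [0, -1/4]]
A^{-1} B = [0, -1/4]^T
C A^{-1} B = 0
G(0) = D - C A^{-1} B = 0 - (0) = 0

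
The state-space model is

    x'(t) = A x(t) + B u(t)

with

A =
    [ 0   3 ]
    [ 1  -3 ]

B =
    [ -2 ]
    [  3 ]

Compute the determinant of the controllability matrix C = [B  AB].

AB = [[9], [-11]]
Controllability matrix C = [B  AB] = [[-2, 9], [3, -11]]
det(C) = (-2)·(-11) - 9·3 = 22 - 27 = -5
Since det(C) ≠ 0, rank(C) = 2 and the system is completely controllable.

-5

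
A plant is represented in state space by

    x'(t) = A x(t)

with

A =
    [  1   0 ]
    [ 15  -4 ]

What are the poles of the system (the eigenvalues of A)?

-4, 1

det(sI - A) = s^2 - (tr A)s + det A, with tr A = 1 + (-4) = -3 and det A = 1·(-4) - 0·15 = -4 - 0 = -4.
So p(s) = det(sI - A) = s^2 + 3s - 4.
Factor s^2 + 3s - 4: two numbers with sum -3 and product -4 are 1 and -4, so s^2 + 3s - 4 = (s - 1)(s + 4).
Hence p(s) = (s - 1) (s + 4), with roots -4, 1.
At least one eigenvalue has non-negative real part, so the system is not asymptotically stable.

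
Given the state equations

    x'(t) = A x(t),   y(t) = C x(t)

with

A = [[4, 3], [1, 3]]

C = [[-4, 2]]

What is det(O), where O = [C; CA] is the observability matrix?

52

CA = [[-14, -6]]
Observability matrix O = [C; CA] = [[-4, 2], [-14, -6]]
det(O) = (-4)·(-6) - 2·(-14) = 24 - (-28) = 52
Since det(O) ≠ 0, rank(O) = 2 and the system is completely observable.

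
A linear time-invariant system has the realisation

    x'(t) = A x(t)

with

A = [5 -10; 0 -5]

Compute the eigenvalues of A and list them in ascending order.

det(sI - A) = s^2 - (tr A)s + det A, with tr A = 5 + (-5) = 0 and det A = 5·(-5) - (-10)·0 = -25 - 0 = -25.
So p(s) = det(sI - A) = s^2 - 25.
Factor s^2 - 25: two numbers with sum 0 and product -25 are 5 and -5, so s^2 - 25 = (s - 5)(s + 5).
Hence p(s) = (s - 5) (s + 5), with roots -5, 5.
At least one eigenvalue has non-negative real part, so the system is not asymptotically stable.

-5, 5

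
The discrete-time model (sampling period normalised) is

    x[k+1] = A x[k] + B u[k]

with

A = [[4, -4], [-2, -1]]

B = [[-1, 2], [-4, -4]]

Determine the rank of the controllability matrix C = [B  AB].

2

AB = [[12, 24], [6, 0]]
Controllability matrix C = [B  AB] = [[-1, 2, 12, 24], [-4, -4, 6, 0]]
Take the 2×2 submatrix of C formed by columns 1, 2: [[-1, 2], [-4, -4]]. Its determinant is (-1)·(-4) - 2·(-4) = 4 - (-8) = 12 ≠ 0.
So rank(C) ≥ 2; since C has 2 rows, rank(C) = 2.
rank(C) = 2 = n, so the pair (A, B) is completely controllable.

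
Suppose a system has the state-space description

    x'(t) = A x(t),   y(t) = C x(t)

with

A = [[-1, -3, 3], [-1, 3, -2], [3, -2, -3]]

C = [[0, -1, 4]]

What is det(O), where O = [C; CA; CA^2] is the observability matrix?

-3249

CA = [[13, -11, -10]]
CA^2 = [[-32, -52, 91]]
Observability matrix O = [C; CA; CA^2] = [[0, -1, 4], [13, -11, -10], [-32, -52, 91]]
Expanding along the first row, det(O) = 0·((-11)·91 - (-10)·(-52)) - (-1)·(13·91 - (-10)·(-32)) + 4·(13·(-52) - (-11)·(-32)) = 0·(-1521) - (-1)·863 + 4·(-1028) = -3249
Since det(O) ≠ 0, rank(O) = 3 and the system is completely observable.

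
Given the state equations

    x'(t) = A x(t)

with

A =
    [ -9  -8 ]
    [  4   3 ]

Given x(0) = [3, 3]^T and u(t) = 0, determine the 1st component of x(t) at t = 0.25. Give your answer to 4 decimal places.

-3.5711

det(sI - A) = s^2 - (tr A)s + det A, with tr A = (-9) + 3 = -6 and det A = (-9)·3 - (-8)·4 = -27 - (-32) = 5.
So p(s) = det(sI - A) = s^2 + 6s + 5.
Factor s^2 + 6s + 5: two numbers with sum -6 and product 5 are -1 and -5, so s^2 + 6s + 5 = (s + 1)(s + 5).
Hence p(s) = (s + 1) (s + 5), with roots -5, -1.
The eigenvalues -5, -1 are distinct and real, so A is diagonalisable and x(t) = e^{At} x(0) = V diag(e^{λ_i t}) V^{-1} x(0), where the columns of V are the eigenvectors.
λ = -5: A - (-5)I = [[-4, -8], [4, 8]]. Row 1 gives (-4)·v1 + (-8)·v2 = 0, so take v_1 = [2, -1]^T.
λ = -1: A - (-1)I = [[-8, -8], [4, 4]]. Row 1 gives (-8)·v1 + (-8)·v2 = 0, so take v_2 = [-1, 1]^T.
V = [v_1 v_2] = [[2, -1], [-1, 1]] has det V = 1, so V^{-1} = adj(V)/det V = [[1, 1], [1, 2]].
Modal coordinates z(0) = V^{-1} x(0): 1·3 + 1·3 = 6; 1·3 + 2·3 = 9; so z(0) = [6, 9]^T.
x_1(t) = Σ_i (v_i)_1 · z_i(0) · e^{λ_i t} (row 1 of V times the modal terms).
x_1(0.25) = 2·6·e^{-5·0.25} + (-1)·9·e^{-1·0.25} = 12·0.286505 + (-9)·0.778801 = -3.5711.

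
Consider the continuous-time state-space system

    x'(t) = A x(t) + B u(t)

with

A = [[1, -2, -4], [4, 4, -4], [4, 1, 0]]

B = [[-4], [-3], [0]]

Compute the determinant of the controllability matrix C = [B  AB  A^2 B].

7406

AB = [[2], [-28], [-19]]
A^2B = [[134], [-28], [-20]]
Controllability matrix C = [B  AB  A^2B] = [[-4, 2, 134], [-3, -28, -28], [0, -19, -20]]
Expanding along the first row, det(C) = (-4)·((-28)·(-20) - (-28)·(-19)) - 2·((-3)·(-20) - (-28)·0) + 134·((-3)·(-19) - (-28)·0) = (-4)·28 - 2·60 + 134·57 = 7406
Since det(C) ≠ 0, rank(C) = 3 and the system is completely controllable.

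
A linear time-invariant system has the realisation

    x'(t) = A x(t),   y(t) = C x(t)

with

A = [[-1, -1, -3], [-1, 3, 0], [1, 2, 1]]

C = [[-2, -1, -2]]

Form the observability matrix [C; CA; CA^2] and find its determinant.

CA = [[1, -5, 4]]
CA^2 = [[8, -8, 1]]
Observability matrix O = [C; CA; CA^2] = [[-2, -1, -2], [1, -5, 4], [8, -8, 1]]
Expanding along the first row, det(O) = (-2)·((-5)·1 - 4·(-8)) - (-1)·(1·1 - 4·8) + (-2)·(1·(-8) - (-5)·8) = (-2)·27 - (-1)·(-31) + (-2)·32 = -149
Since det(O) ≠ 0, rank(O) = 3 and the system is completely observable.

-149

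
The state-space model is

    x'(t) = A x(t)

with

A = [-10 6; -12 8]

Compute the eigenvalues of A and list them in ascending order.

-4, 2

det(sI - A) = s^2 - (tr A)s + det A, with tr A = (-10) + 8 = -2 and det A = (-10)·8 - 6·(-12) = -80 - (-72) = -8.
So p(s) = det(sI - A) = s^2 + 2s - 8.
Factor s^2 + 2s - 8: two numbers with sum -2 and product -8 are 2 and -4, so s^2 + 2s - 8 = (s - 2)(s + 4).
Hence p(s) = (s - 2) (s + 4), with roots -4, 2.
At least one eigenvalue has non-negative real part, so the system is not asymptotically stable.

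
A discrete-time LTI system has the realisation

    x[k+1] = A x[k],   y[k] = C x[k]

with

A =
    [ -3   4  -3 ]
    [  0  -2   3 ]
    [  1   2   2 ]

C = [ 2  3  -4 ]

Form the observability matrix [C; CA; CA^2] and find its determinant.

CA = [[-10, -6, -5]]
CA^2 = [[25, -38, 2]]
Observability matrix O = [C; CA; CA^2] = [[2, 3, -4], [-10, -6, -5], [25, -38, 2]]
Expanding along the first row, det(O) = 2·((-6)·2 - (-5)·(-38)) - 3·((-10)·2 - (-5)·25) + (-4)·((-10)·(-38) - (-6)·25) = 2·(-202) - 3·105 + (-4)·530 = -2839
Since det(O) ≠ 0, rank(O) = 3 and the system is completely observable.

-2839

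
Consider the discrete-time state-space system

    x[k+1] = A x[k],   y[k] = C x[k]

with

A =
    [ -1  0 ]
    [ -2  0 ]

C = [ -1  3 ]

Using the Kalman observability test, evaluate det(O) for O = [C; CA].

15

CA = [[-5, 0]]
Observability matrix O = [C; CA] = [[-1, 3], [-5, 0]]
det(O) = (-1)·0 - 3·(-5) = 0 - (-15) = 15
Since det(O) ≠ 0, rank(O) = 2 and the system is completely observable.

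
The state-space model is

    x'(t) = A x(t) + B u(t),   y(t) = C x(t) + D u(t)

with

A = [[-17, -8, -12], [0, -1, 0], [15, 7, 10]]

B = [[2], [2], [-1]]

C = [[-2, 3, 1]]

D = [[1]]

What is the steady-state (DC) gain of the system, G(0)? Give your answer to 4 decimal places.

11.3000

G(0) = C(-A)^{-1}B + D = -C A^{-1} B + D.
det A = -10, so A^{-1} = (1/-10)·adj(A) = [[1, 2/5, 6/5], [0, -1, 0], [-3/2, 1/10, -17/10]]
A^{-1} B = [8/5, -2, -11/10]^T
C A^{-1} B = -103/10
G(0) = D - C A^{-1} B = 1 - (-103/10) = 113/10 ≈ 11.3000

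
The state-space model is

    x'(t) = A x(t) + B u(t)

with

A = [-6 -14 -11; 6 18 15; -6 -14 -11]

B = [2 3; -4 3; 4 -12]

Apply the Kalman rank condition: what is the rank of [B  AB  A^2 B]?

2

AB = [[0, 72], [0, -108], [0, 72]]
A^2B = [[0, 288], [0, -432], [0, 288]]
Controllability matrix C = [B  AB  A^2B] = [[2, 3, 0, 72, 0, 288], [-4, 3, 0, -108, 0, -432], [4, -12, 0, 72, 0, 288]]
The rows r1, r2, r3 of C are linearly dependent: 2·r1 + 2·r2 + r3 = 0 (check each entry), so rank(C) ≤ 2.
The 2×2 minor from rows 1, 2, columns 1, 2 is 2·3 - 3·(-4) = 6 - (-12) = 18 ≠ 0, so rank(C) = 2.
rank(C) = 2 < n = 3, so the pair (A, B) is not completely controllable.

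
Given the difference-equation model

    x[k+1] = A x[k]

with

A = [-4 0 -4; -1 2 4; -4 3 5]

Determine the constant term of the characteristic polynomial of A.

12

Expand det(zI - A) for the 3×3 matrix.
p(z) = z^3 - 3z^2 - 46z + 12.
(Check: constant term = det(-A) = (-1)^3 det A = 12; coefficient of z^2 = -tr A = -3.)
The constant term is 12.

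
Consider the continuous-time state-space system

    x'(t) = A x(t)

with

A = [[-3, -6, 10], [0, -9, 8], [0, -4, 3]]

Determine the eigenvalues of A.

-5, -3, -1

det(sI - A) = s^3 - (tr A)s^2 + (M11 + M22 + M33)s - det A, where Mii is the 2×2 principal minor of A obtained by deleting row i and column i.
tr A = (-3) + (-9) + 3 = -9; M11 = (-9)·3 - 8·(-4) = -27 - (-32) = 5; M22 = (-3)·3 - 10·0 = -9 - 0 = -9; M33 = (-3)·(-9) - (-6)·0 = 27 - 0 = 27; sum of minors = 23.
det A = (-3)·((-9)·3 - 8·(-4)) - (-6)·(0·3 - 8·0) + 10·(0·(-4) - (-9)·0) = (-3)·5 - (-6)·0 + 10·0 = -15.
So p(s) = det(sI - A) = s^3 + 9s^2 + 23s + 15.
Rational-root test: any integer root divides 15. Testing small divisors, s = -1 works: p(-1) = -1 + 9 + (-23) + 15 = 0, so (s + 1) is a factor.
Dividing, p(s) = (s + 1)(s^2 + 8s + 15).
Factor s^2 + 8s + 15: two numbers with sum -8 and product 15 are -3 and -5, so s^2 + 8s + 15 = (s + 3)(s + 5).
Hence p(s) = (s + 1) (s + 3) (s + 5), with roots -5, -3, -1.
All eigenvalues have negative real part, so the system is asymptotically stable.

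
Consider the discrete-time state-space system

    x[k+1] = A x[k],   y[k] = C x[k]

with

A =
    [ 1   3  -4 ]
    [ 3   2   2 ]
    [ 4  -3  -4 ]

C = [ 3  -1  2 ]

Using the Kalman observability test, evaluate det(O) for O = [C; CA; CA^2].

CA = [[8, 1, -22]]
CA^2 = [[-77, 92, 58]]
Observability matrix O = [C; CA; CA^2] = [[3, -1, 2], [8, 1, -22], [-77, 92, 58]]
Expanding along the first row, det(O) = 3·(1·58 - (-22)·92) - (-1)·(8·58 - (-22)·(-77)) + 2·(8·92 - 1·(-77)) = 3·2082 - (-1)·(-1230) + 2·813 = 6642
Since det(O) ≠ 0, rank(O) = 3 and the system is completely observable.

6642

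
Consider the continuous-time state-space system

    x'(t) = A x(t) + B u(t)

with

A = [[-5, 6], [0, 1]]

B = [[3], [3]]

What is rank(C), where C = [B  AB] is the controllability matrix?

AB = [[3], [3]]
Controllability matrix C = [B  AB] = [[3, 3], [3, 3]]
Every column of C is a scalar multiple of column 1 = [3, 3] (multipliers 1, 1), so the columns span a one-dimensional space.
C ≠ 0, hence rank(C) = 1.
rank(C) = 1 < n = 2, so the pair (A, B) is not completely controllable.

1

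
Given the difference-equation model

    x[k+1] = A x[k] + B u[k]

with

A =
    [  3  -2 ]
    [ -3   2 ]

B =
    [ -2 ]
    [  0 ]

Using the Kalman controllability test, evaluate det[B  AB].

-12

AB = [[-6], [6]]
Controllability matrix C = [B  AB] = [[-2, -6], [0, 6]]
det(C) = (-2)·6 - (-6)·0 = -12 - 0 = -12
Since det(C) ≠ 0, rank(C) = 2 and the system is completely controllable.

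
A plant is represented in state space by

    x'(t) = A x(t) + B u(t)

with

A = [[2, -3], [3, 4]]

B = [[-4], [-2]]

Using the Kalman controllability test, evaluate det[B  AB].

AB = [[-2], [-20]]
Controllability matrix C = [B  AB] = [[-4, -2], [-2, -20]]
det(C) = (-4)·(-20) - (-2)·(-2) = 80 - 4 = 76
Since det(C) ≠ 0, rank(C) = 2 and the system is completely controllable.

76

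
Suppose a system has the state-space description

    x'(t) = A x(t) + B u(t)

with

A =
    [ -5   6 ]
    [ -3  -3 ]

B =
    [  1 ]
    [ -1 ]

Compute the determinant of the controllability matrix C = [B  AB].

AB = [[-11], [0]]
Controllability matrix C = [B  AB] = [[1, -11], [-1, 0]]
det(C) = 1·0 - (-11)·(-1) = 0 - 11 = -11
Since det(C) ≠ 0, rank(C) = 2 and the system is completely controllable.

-11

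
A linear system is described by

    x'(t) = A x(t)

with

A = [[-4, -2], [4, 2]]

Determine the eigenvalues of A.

-2, 0

det(sI - A) = s^2 - (tr A)s + det A, with tr A = (-4) + 2 = -2 and det A = (-4)·2 - (-2)·4 = -8 - (-8) = 0.
So p(s) = det(sI - A) = s^2 + 2s.
Factor s^2 + 2s: two numbers with sum -2 and product 0 are 0 and -2, so s^2 + 2s = s(s + 2).
Hence p(s) = s (s + 2), with roots -2, 0.
At least one eigenvalue has non-negative real part, so the system is not asymptotically stable.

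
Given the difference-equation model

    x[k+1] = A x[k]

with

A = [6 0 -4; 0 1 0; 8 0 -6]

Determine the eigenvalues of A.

det(zI - A) = z^3 - (tr A)z^2 + (M11 + M22 + M33)z - det A, where Mii is the 2×2 principal minor of A obtained by deleting row i and column i.
tr A = 6 + 1 + (-6) = 1; M11 = 1·(-6) - 0·0 = -6 - 0 = -6; M22 = 6·(-6) - (-4)·8 = -36 - (-32) = -4; M33 = 6·1 - 0·0 = 6 - 0 = 6; sum of minors = -4.
det A = 6·(1·(-6) - 0·0) - 0·(0·(-6) - 0·8) + (-4)·(0·0 - 1·8) = 6·(-6) - 0·0 + (-4)·(-8) = -4.
So p(z) = det(zI - A) = z^3 - z^2 - 4z + 4.
Rational-root test: any integer root divides 4. Testing small divisors, z = 1 works: p(1) = 1 + (-1) + (-4) + 4 = 0, so (z - 1) is a factor.
Dividing, p(z) = (z - 1)(z^2 - 4).
Factor z^2 - 4: two numbers with sum 0 and product -4 are 2 and -2, so z^2 - 4 = (z - 2)(z + 2).
Hence p(z) = (z - 2) (z - 1) (z + 2), with roots -2, 1, 2.

-2, 1, 2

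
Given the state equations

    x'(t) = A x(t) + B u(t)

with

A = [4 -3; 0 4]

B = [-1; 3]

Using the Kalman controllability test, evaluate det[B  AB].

AB = [[-13], [12]]
Controllability matrix C = [B  AB] = [[-1, -13], [3, 12]]
det(C) = (-1)·12 - (-13)·3 = -12 - (-39) = 27
Since det(C) ≠ 0, rank(C) = 2 and the system is completely controllable.

27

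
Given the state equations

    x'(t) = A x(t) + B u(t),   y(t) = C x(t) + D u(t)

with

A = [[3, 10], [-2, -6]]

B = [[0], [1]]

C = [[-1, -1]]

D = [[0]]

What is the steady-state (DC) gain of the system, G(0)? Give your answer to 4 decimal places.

-3.5000

G(0) = C(-A)^{-1}B + D = -C A^{-1} B + D.
det A = 2, so A^{-1} = (1/2)·adj(A) = [[-3, -5], [1, 3/2]]
A^{-1} B = [-5, 3/2]^T
C A^{-1} B = 7/2
G(0) = D - C A^{-1} B = 0 - (7/2) = -7/2 ≈ -3.5000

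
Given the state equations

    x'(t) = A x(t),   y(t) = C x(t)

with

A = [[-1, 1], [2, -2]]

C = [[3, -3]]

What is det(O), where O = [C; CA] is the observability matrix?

0

CA = [[-9, 9]]
Observability matrix O = [C; CA] = [[3, -3], [-9, 9]]
det(O) = 3·9 - (-3)·(-9) = 27 - 27 = 0
Since det(O) = 0, rank(O) < 2 and the system is not completely observable.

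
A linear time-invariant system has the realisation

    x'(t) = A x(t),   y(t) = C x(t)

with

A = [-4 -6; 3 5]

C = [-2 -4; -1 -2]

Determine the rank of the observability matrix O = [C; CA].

1

CA = [[-4, -8], [-2, -4]]
Observability matrix O = [C; CA] = [[-2, -4], [-1, -2], [-4, -8], [-2, -4]]
Every row of O is a scalar multiple of row 1 = [-2, -4] (multipliers 1, 1/2, 2, 1), so the rows span a one-dimensional space.
O ≠ 0, hence rank(O) = 1.
rank(O) = 1 < n = 2, so the pair (A, C) is not completely observable.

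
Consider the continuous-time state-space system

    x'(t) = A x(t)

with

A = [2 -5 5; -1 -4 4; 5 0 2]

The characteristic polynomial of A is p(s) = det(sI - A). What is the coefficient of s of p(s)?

Expand det(sI - A) for the 3×3 matrix.
p(s) = s^3 - 42s + 26.
(Check: constant term = det(-A) = (-1)^3 det A = 26; coefficient of s^2 = -tr A = 0.)
The coefficient of s is -42.

-42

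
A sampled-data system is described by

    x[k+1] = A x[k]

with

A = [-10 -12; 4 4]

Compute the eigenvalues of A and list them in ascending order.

-4, -2

det(zI - A) = z^2 - (tr A)z + det A, with tr A = (-10) + 4 = -6 and det A = (-10)·4 - (-12)·4 = -40 - (-48) = 8.
So p(z) = det(zI - A) = z^2 + 6z + 8.
Factor z^2 + 6z + 8: two numbers with sum -6 and product 8 are -2 and -4, so z^2 + 6z + 8 = (z + 2)(z + 4).
Hence p(z) = (z + 2) (z + 4), with roots -4, -2.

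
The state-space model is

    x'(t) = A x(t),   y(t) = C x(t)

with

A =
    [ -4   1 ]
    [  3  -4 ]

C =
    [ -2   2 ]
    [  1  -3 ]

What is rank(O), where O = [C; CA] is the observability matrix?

2

CA = [[14, -10], [-13, 13]]
Observability matrix O = [C; CA] = [[-2, 2], [1, -3], [14, -10], [-13, 13]]
Take the 2×2 submatrix of O formed by rows 1, 2: [[-2, 2], [1, -3]]. Its determinant is (-2)·(-3) - 2·1 = 6 - 2 = 4 ≠ 0.
So rank(O) ≥ 2; since O has 2 columns, rank(O) = 2.
rank(O) = 2 = n, so the pair (A, C) is completely observable.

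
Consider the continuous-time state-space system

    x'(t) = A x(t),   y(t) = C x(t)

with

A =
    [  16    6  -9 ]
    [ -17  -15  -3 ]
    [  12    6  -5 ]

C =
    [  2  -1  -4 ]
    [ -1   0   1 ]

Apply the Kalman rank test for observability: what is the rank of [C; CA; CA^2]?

CA = [[1, 3, 5], [-4, 0, 4]]
CA^2 = [[25, -9, -43], [-16, 0, 16]]
Observability matrix O = [C; CA; CA^2] = [[2, -1, -4], [-1, 0, 1], [1, 3, 5], [-4, 0, 4], [25, -9, -43], [-16, 0, 16]]
The columns c1, c2, c3 of O are linearly dependent: c1 - 2·c2 + c3 = 0 (check each entry), so rank(O) ≤ 2.
The 2×2 minor from rows 1, 2, columns 1, 2 is 2·0 - (-1)·(-1) = 0 - 1 = -1 ≠ 0, so rank(O) = 2.
rank(O) = 2 < n = 3, so the pair (A, C) is not completely observable.

2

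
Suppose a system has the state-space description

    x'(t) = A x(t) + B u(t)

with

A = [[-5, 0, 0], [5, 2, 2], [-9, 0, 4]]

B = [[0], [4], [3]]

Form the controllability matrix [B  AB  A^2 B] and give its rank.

2

AB = [[0], [14], [12]]
A^2B = [[0], [52], [48]]
Controllability matrix C = [B  AB  A^2B] = [[0, 0, 0], [4, 14, 52], [3, 12, 48]]
Row 1 of C is identically zero, so rank(C) ≤ 2.
The 2×2 minor from rows 2, 3, columns 1, 2 is 4·12 - 14·3 = 48 - 42 = 6 ≠ 0, so rank(C) = 2.
rank(C) = 2 < n = 3, so the pair (A, B) is not completely controllable.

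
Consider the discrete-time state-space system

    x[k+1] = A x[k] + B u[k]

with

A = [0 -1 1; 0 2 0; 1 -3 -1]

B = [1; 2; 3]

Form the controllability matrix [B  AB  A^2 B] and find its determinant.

AB = [[1], [4], [-8]]
A^2B = [[-12], [8], [-3]]
Controllability matrix C = [B  AB  A^2B] = [[1, 1, -12], [2, 4, 8], [3, -8, -3]]
Expanding along the first row, det(C) = 1·(4·(-3) - 8·(-8)) - 1·(2·(-3) - 8·3) + (-12)·(2·(-8) - 4·3) = 1·52 - 1·(-30) + (-12)·(-28) = 418
Since det(C) ≠ 0, rank(C) = 3 and the system is completely controllable.

418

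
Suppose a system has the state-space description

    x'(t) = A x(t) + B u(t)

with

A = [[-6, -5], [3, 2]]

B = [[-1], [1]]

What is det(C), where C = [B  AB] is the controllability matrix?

AB = [[1], [-1]]
Controllability matrix C = [B  AB] = [[-1, 1], [1, -1]]
det(C) = (-1)·(-1) - 1·1 = 1 - 1 = 0
Since det(C) = 0, rank(C) < 2 and the system is not completely controllable.

0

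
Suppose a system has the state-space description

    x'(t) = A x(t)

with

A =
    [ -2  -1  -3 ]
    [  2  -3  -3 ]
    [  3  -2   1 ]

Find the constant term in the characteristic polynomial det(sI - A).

Expand det(sI - A) for the 3×3 matrix.
p(s) = s^3 + 4s^2 + 6s - 14.
(Check: constant term = det(-A) = (-1)^3 det A = -14; coefficient of s^2 = -tr A = 4.)
The constant term is -14.

-14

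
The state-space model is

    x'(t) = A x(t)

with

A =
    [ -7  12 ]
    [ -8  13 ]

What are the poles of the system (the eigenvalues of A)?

det(sI - A) = s^2 - (tr A)s + det A, with tr A = (-7) + 13 = 6 and det A = (-7)·13 - 12·(-8) = -91 - (-96) = 5.
So p(s) = det(sI - A) = s^2 - 6s + 5.
Factor s^2 - 6s + 5: two numbers with sum 6 and product 5 are 5 and 1, so s^2 - 6s + 5 = (s - 5)(s - 1).
Hence p(s) = (s - 5) (s - 1), with roots 1, 5.
At least one eigenvalue has non-negative real part, so the system is not asymptotically stable.

1, 5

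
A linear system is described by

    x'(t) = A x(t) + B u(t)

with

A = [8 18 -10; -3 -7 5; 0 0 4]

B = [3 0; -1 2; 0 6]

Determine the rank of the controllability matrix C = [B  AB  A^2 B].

2

AB = [[6, -24], [-2, 16], [0, 24]]
A^2B = [[12, -144], [-4, 80], [0, 96]]
Controllability matrix C = [B  AB  A^2B] = [[3, 0, 6, -24, 12, -144], [-1, 2, -2, 16, -4, 80], [0, 6, 0, 24, 0, 96]]
The rows r1, r2, r3 of C are linearly dependent: -r1 - 3·r2 + r3 = 0 (check each entry), so rank(C) ≤ 2.
The 2×2 minor from rows 1, 2, columns 1, 2 is 3·2 - 0·(-1) = 6 - 0 = 6 ≠ 0, so rank(C) = 2.
rank(C) = 2 < n = 3, so the pair (A, B) is not completely controllable.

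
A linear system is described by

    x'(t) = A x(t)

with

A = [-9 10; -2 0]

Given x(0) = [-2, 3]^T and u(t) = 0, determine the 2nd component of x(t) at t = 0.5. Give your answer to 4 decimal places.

1.2580

det(sI - A) = s^2 - (tr A)s + det A, with tr A = (-9) + 0 = -9 and det A = (-9)·0 - 10·(-2) = 0 - (-20) = 20.
So p(s) = det(sI - A) = s^2 + 9s + 20.
Factor s^2 + 9s + 20: two numbers with sum -9 and product 20 are -4 and -5, so s^2 + 9s + 20 = (s + 4)(s + 5).
Hence p(s) = (s + 4) (s + 5), with roots -5, -4.
The eigenvalues -5, -4 are distinct and real, so A is diagonalisable and x(t) = e^{At} x(0) = V diag(e^{λ_i t}) V^{-1} x(0), where the columns of V are the eigenvectors.
λ = -5: A - (-5)I = [[-4, 10], [-2, 5]]. Row 1 gives (-4)·v1 + 10·v2 = 0, so take v_1 = [-5, -2]^T.
λ = -4: A - (-4)I = [[-5, 10], [-2, 4]]. Row 1 gives (-5)·v1 + 10·v2 = 0, so take v_2 = [-2, -1]^T.
V = [v_1 v_2] = [[-5, -2], [-2, -1]] has det V = 1, so V^{-1} = adj(V)/det V = [[-1, 2], [2, -5]].
Modal coordinates z(0) = V^{-1} x(0): (-1)·(-2) + 2·3 = 8; 2·(-2) + (-5)·3 = -19; so z(0) = [8, -19]^T.
x_2(t) = Σ_i (v_i)_2 · z_i(0) · e^{λ_i t} (row 2 of V times the modal terms).
x_2(0.5) = (-2)·8·e^{-5·0.5} + (-1)·(-19)·e^{-4·0.5} = (-16)·0.082085 + 19·0.135335 = 1.2580.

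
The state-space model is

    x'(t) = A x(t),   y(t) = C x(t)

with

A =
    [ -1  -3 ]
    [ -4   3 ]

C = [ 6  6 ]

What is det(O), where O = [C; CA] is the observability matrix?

180

CA = [[-30, 0]]
Observability matrix O = [C; CA] = [[6, 6], [-30, 0]]
det(O) = 6·0 - 6·(-30) = 0 - (-180) = 180
Since det(O) ≠ 0, rank(O) = 2 and the system is completely observable.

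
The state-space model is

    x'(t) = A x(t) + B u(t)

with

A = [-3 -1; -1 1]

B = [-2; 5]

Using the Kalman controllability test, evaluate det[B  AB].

AB = [[1], [7]]
Controllability matrix C = [B  AB] = [[-2, 1], [5, 7]]
det(C) = (-2)·7 - 1·5 = -14 - 5 = -19
Since det(C) ≠ 0, rank(C) = 2 and the system is completely controllable.

-19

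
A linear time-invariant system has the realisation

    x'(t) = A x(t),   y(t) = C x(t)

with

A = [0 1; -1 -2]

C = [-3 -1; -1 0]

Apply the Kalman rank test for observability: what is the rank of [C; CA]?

CA = [[1, -1], [0, -1]]
Observability matrix O = [C; CA] = [[-3, -1], [-1, 0], [1, -1], [0, -1]]
Take the 2×2 submatrix of O formed by rows 1, 2: [[-3, -1], [-1, 0]]. Its determinant is (-3)·0 - (-1)·(-1) = 0 - 1 = -1 ≠ 0.
So rank(O) ≥ 2; since O has 2 columns, rank(O) = 2.
rank(O) = 2 = n, so the pair (A, C) is completely observable.

2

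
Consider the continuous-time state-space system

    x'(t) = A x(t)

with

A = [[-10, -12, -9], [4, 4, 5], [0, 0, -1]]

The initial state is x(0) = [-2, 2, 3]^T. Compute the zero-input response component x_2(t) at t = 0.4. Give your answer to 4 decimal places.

4.1247

det(sI - A) = s^3 - (tr A)s^2 + (M11 + M22 + M33)s - det A, where Mii is the 2×2 principal minor of A obtained by deleting row i and column i.
tr A = (-10) + 4 + (-1) = -7; M11 = 4·(-1) - 5·0 = -4 - 0 = -4; M22 = (-10)·(-1) - (-9)·0 = 10 - 0 = 10; M33 = (-10)·4 - (-12)·4 = -40 - (-48) = 8; sum of minors = 14.
det A = (-10)·(4·(-1) - 5·0) - (-12)·(4·(-1) - 5·0) + (-9)·(4·0 - 4·0) = (-10)·(-4) - (-12)·(-4) + (-9)·0 = -8.
So p(s) = det(sI - A) = s^3 + 7s^2 + 14s + 8.
Rational-root test: any integer root divides 8. Testing small divisors, s = -1 works: p(-1) = -1 + 7 + (-14) + 8 = 0, so (s + 1) is a factor.
Dividing, p(s) = (s + 1)(s^2 + 6s + 8).
Factor s^2 + 6s + 8: two numbers with sum -6 and product 8 are -2 and -4, so s^2 + 6s + 8 = (s + 2)(s + 4).
Hence p(s) = (s + 1) (s + 2) (s + 4), with roots -4, -2, -1.
The eigenvalues -4, -2, -1 are distinct and real, so A is diagonalisable and x(t) = e^{At} x(0) = V diag(e^{λ_i t}) V^{-1} x(0), where the columns of V are the eigenvectors.
λ = -4: A - (-4)I = [[-6, -12, -9], [4, 8, 5], [0, 0, 3]]. v must be orthogonal to every row; (row 1) × (row 2) = [12, -6, 0], so take v_1 = [2, -1, 0]^T.
λ = -2: A - (-2)I = [[-8, -12, -9], [4, 6, 5], [0, 0, 1]]. v must be orthogonal to every row; (row 1) × (row 2) = [-6, 4, 0], so take v_2 = [-3, 2, 0]^T.
λ = -1: A - (-1)I = [[-9, -12, -9], [4, 5, 5], [0, 0, 0]]. v must be orthogonal to every row; (row 1) × (row 2) = [-15, 9, 3], so take v_3 = [-5, 3, 1]^T.
V = [v_1 v_2 v_3] = [[2, -3, -5], [-1, 2, 3], [0, 0, 1]] has det V = 1, so V^{-1} = adj(V)/det V = [[2, 3, 1], [1, 2, -1], [0, 0, 1]].
Modal coordinates z(0) = V^{-1} x(0): 2·(-2) + 3·2 + 1·3 = 5; 1·(-2) + 2·2 + (-1)·3 = -1; 0·(-2) + 0·2 + 1·3 = 3; so z(0) = [5, -1, 3]^T.
x_2(t) = Σ_i (v_i)_2 · z_i(0) · e^{λ_i t} (row 2 of V times the modal terms).
x_2(0.4) = (-1)·5·e^{-4·0.4} + 2·(-1)·e^{-2·0.4} + 3·3·e^{-1·0.4} = (-5)·0.201897 + (-2)·0.449329 + 9·0.670320 = 4.1247.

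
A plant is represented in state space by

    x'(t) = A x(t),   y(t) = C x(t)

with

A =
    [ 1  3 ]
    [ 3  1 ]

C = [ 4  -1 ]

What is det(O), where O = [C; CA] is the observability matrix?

45

CA = [[1, 11]]
Observability matrix O = [C; CA] = [[4, -1], [1, 11]]
det(O) = 4·11 - (-1)·1 = 44 - (-1) = 45
Since det(O) ≠ 0, rank(O) = 2 and the system is completely observable.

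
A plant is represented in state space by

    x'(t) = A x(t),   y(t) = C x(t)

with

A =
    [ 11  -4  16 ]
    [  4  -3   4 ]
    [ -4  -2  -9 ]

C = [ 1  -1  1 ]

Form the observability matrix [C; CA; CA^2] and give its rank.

CA = [[3, -3, 3]]
CA^2 = [[9, -9, 9]]
Observability matrix O = [C; CA; CA^2] = [[1, -1, 1], [3, -3, 3], [9, -9, 9]]
Every row of O is a scalar multiple of row 1 = [1, -1, 1] (multipliers 1, 3, 9), so the rows span a one-dimensional space.
O ≠ 0, hence rank(O) = 1.
rank(O) = 1 < n = 3, so the pair (A, C) is not completely observable.

1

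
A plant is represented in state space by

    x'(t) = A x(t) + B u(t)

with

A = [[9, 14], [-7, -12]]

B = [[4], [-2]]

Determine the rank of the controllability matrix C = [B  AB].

1

AB = [[8], [-4]]
Controllability matrix C = [B  AB] = [[4, 8], [-2, -4]]
Every column of C is a scalar multiple of column 1 = [4, -2] (multipliers 1, 2), so the columns span a one-dimensional space.
C ≠ 0, hence rank(C) = 1.
rank(C) = 1 < n = 2, so the pair (A, B) is not completely controllable.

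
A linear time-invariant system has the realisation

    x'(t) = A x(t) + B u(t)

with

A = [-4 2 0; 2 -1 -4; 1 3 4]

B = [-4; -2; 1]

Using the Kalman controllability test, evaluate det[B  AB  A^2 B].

-4880

AB = [[12], [-10], [-6]]
A^2B = [[-68], [58], [-42]]
Controllability matrix C = [B  AB  A^2B] = [[-4, 12, -68], [-2, -10, 58], [1, -6, -42]]
Expanding along the first row, det(C) = (-4)·((-10)·(-42) - 58·(-6)) - 12·((-2)·(-42) - 58·1) + (-68)·((-2)·(-6) - (-10)·1) = (-4)·768 - 12·26 + (-68)·22 = -4880
Since det(C) ≠ 0, rank(C) = 3 and the system is completely controllable.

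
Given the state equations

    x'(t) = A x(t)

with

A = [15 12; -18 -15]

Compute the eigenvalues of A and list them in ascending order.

-3, 3

det(sI - A) = s^2 - (tr A)s + det A, with tr A = 15 + (-15) = 0 and det A = 15·(-15) - 12·(-18) = -225 - (-216) = -9.
So p(s) = det(sI - A) = s^2 - 9.
Factor s^2 - 9: two numbers with sum 0 and product -9 are 3 and -3, so s^2 - 9 = (s - 3)(s + 3).
Hence p(s) = (s - 3) (s + 3), with roots -3, 3.
At least one eigenvalue has non-negative real part, so the system is not asymptotically stable.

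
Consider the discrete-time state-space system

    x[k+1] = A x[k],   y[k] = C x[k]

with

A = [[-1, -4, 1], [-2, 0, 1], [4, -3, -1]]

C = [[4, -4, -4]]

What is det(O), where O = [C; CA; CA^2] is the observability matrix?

CA = [[-12, -4, 4]]
CA^2 = [[36, 36, -20]]
Observability matrix O = [C; CA; CA^2] = [[4, -4, -4], [-12, -4, 4], [36, 36, -20]]
Expanding along the first row, det(O) = 4·((-4)·(-20) - 4·36) - (-4)·((-12)·(-20) - 4·36) + (-4)·((-12)·36 - (-4)·36) = 4·(-64) - (-4)·96 + (-4)·(-288) = 1280
Since det(O) ≠ 0, rank(O) = 3 and the system is completely observable.

1280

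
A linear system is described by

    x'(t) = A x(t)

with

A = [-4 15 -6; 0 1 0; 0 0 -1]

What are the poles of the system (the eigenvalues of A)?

-4, -1, 1

det(sI - A) = s^3 - (tr A)s^2 + (M11 + M22 + M33)s - det A, where Mii is the 2×2 principal minor of A obtained by deleting row i and column i.
tr A = (-4) + 1 + (-1) = -4; M11 = 1·(-1) - 0·0 = -1 - 0 = -1; M22 = (-4)·(-1) - (-6)·0 = 4 - 0 = 4; M33 = (-4)·1 - 15·0 = -4 - 0 = -4; sum of minors = -1.
det A = (-4)·(1·(-1) - 0·0) - 15·(0·(-1) - 0·0) + (-6)·(0·0 - 1·0) = (-4)·(-1) - 15·0 + (-6)·0 = 4.
So p(s) = det(sI - A) = s^3 + 4s^2 - s - 4.
Rational-root test: any integer root divides -4. Testing small divisors, s = -1 works: p(-1) = -1 + 4 + 1 + (-4) = 0, so (s + 1) is a factor.
Dividing, p(s) = (s + 1)(s^2 + 3s - 4).
Factor s^2 + 3s - 4: two numbers with sum -3 and product -4 are 1 and -4, so s^2 + 3s - 4 = (s - 1)(s + 4).
Hence p(s) = (s - 1) (s + 1) (s + 4), with roots -4, -1, 1.
At least one eigenvalue has non-negative real part, so the system is not asymptotically stable.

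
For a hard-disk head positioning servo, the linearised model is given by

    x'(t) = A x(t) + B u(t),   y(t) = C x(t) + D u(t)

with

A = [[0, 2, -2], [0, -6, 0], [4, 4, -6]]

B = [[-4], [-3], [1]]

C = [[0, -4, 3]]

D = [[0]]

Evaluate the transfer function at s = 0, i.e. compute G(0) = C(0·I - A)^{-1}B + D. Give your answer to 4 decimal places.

-5.5000

G(0) = C(-A)^{-1}B + D = -C A^{-1} B + D.
det A = -48, so A^{-1} = (1/-48)·adj(A) = [[-3/4, -1/12, 1/4], [0, -1/6, 0], [-1/2, -1/6, 0]]
A^{-1} B = [7/2, 1/2, 5/2]^T
C A^{-1} B = 11/2
G(0) = D - C A^{-1} B = 0 - (11/2) = -11/2 ≈ -5.5000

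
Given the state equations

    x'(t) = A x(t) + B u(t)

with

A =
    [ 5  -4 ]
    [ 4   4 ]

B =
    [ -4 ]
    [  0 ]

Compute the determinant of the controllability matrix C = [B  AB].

64

AB = [[-20], [-16]]
Controllability matrix C = [B  AB] = [[-4, -20], [0, -16]]
det(C) = (-4)·(-16) - (-20)·0 = 64 - 0 = 64
Since det(C) ≠ 0, rank(C) = 2 and the system is completely controllable.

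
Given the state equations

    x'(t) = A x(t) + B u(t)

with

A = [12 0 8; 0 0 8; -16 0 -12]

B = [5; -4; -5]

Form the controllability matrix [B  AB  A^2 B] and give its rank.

AB = [[20], [-40], [-20]]
A^2B = [[80], [-160], [-80]]
Controllability matrix C = [B  AB  A^2B] = [[5, 20, 80], [-4, -40, -160], [-5, -20, -80]]
The rows r1, r2, r3 of C are linearly dependent: r1 + r3 = 0 (check each entry), so rank(C) ≤ 2.
The 2×2 minor from rows 1, 2, columns 1, 2 is 5·(-40) - 20·(-4) = -200 - (-80) = -120 ≠ 0, so rank(C) = 2.
rank(C) = 2 < n = 3, so the pair (A, B) is not completely controllable.

2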